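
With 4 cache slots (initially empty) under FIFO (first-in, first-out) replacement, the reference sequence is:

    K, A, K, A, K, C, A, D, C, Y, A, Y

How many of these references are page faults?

5

K: fault, frames (K)
A: fault, frames (K A)
K: hit
A: hit
K: hit
C: fault, frames (K A C)
A: hit
D: fault, frames (K A C D)
C: hit
Y: fault, evict K, frames (A C D Y)
A: hit
Y: hit
Page faults: 5.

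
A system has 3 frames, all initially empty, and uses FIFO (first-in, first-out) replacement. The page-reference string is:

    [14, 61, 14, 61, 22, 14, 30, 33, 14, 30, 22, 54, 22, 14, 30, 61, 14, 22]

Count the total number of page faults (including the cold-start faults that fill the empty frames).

14 -> fault, frames [14]
61 -> fault, frames [14, 61]
14 -> hit
61 -> hit
22 -> fault, frames [14, 61, 22]
14 -> hit
30 -> fault, evict 14, frames [61, 22, 30]
33 -> fault, evict 61, frames [22, 30, 33]
14 -> fault, evict 22, frames [30, 33, 14]
30 -> hit
22 -> fault, evict 30, frames [33, 14, 22]
54 -> fault, evict 33, frames [14, 22, 54]
22 -> hit
14 -> hit
30 -> fault, evict 14, frames [22, 54, 30]
61 -> fault, evict 22, frames [54, 30, 61]
14 -> fault, evict 54, frames [30, 61, 14]
22 -> fault, evict 30, frames [61, 14, 22]
Page faults: 12.

12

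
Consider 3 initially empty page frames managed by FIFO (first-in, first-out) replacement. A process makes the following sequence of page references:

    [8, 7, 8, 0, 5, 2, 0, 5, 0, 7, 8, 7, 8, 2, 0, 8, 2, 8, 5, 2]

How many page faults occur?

8 -> fault, frames [8]
7 -> fault, frames [8, 7]
8 -> hit
0 -> fault, frames [8, 7, 0]
5 -> fault, evict 8, frames [7, 0, 5]
2 -> fault, evict 7, frames [0, 5, 2]
0 -> hit
5 -> hit
0 -> hit
7 -> fault, evict 0, frames [5, 2, 7]
8 -> fault, evict 5, frames [2, 7, 8]
7 -> hit
8 -> hit
2 -> hit
0 -> fault, evict 2, frames [7, 8, 0]
8 -> hit
2 -> fault, evict 7, frames [8, 0, 2]
8 -> hit
5 -> fault, evict 8, frames [0, 2, 5]
2 -> hit
Page faults: 10.

10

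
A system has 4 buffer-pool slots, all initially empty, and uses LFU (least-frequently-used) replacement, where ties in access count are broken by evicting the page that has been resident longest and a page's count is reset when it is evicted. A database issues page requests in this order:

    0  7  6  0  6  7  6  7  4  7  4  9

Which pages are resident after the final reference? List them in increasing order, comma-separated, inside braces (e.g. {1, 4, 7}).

{4, 6, 7, 9}

0: fault, frames (0)
7: fault, frames (0 7)
6: fault, frames (0 7 6)
0: hit
6: hit
7: hit
6: hit
7: hit
4: fault, frames (0 7 6 4)
7: hit
4: hit
9: fault, evict 0, frames (7 6 4 9)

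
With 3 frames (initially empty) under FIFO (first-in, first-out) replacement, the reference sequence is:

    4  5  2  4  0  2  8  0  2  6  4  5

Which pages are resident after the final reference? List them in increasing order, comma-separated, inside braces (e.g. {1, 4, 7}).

4 -> miss, frames {4}
5 -> miss, frames {4,5}
2 -> miss, frames {4,5,2}
4 -> hit
0 -> miss, evict 4, frames {5,2,0}
2 -> hit
8 -> miss, evict 5, frames {2,0,8}
0 -> hit
2 -> hit
6 -> miss, evict 2, frames {0,8,6}
4 -> miss, evict 0, frames {8,6,4}
5 -> miss, evict 8, frames {6,4,5}

{4, 5, 6}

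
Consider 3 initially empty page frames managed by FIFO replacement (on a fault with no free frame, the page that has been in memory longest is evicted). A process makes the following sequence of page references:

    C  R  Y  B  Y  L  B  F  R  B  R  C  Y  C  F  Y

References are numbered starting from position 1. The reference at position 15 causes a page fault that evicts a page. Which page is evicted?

pos 1: C -> fault, frames {C}
pos 2: R -> fault, frames {C,R}
pos 3: Y -> fault, frames {C,R,Y}
pos 4: B -> fault, evict C, frames {R,Y,B}
pos 5: Y -> hit
pos 6: L -> fault, evict R, frames {Y,B,L}
pos 7: B -> hit
pos 8: F -> fault, evict Y, frames {B,L,F}
pos 9: R -> fault, evict B, frames {L,F,R}
pos 10: B -> fault, evict L, frames {F,R,B}
pos 11: R -> hit
pos 12: C -> fault, evict F, frames {R,B,C}
pos 13: Y -> fault, evict R, frames {B,C,Y}
pos 14: C -> hit
pos 15: F -> fault, evict B, frames {C,Y,F}
At position 15, page B is evicted.

B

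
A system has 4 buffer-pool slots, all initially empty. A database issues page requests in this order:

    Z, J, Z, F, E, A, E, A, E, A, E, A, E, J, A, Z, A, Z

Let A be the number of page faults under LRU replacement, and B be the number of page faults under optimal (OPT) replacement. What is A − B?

2

Under LRU: F F . F F F . . . . . . . F . F . . → 7 faults.
Under OPT: F F . F F F . . . . . . . . . . . . → 5 faults.
A − B = 7 − 5 = 2.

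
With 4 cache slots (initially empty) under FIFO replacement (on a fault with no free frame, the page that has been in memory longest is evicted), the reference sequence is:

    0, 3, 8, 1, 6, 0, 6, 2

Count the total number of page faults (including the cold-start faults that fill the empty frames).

7

0 -> miss, frames (0)
3 -> miss, frames (0 3)
8 -> miss, frames (0 3 8)
1 -> miss, frames (0 3 8 1)
6 -> miss, evict 0, frames (3 8 1 6)
0 -> miss, evict 3, frames (8 1 6 0)
6 -> hit
2 -> miss, evict 8, frames (1 6 0 2)
Page faults: 7.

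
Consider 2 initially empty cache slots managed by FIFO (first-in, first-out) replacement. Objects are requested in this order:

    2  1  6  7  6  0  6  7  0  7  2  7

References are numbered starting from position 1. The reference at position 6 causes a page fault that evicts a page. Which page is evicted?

pos 1: 2: fault, frames (2)
pos 2: 1: fault, frames (2 1)
pos 3: 6: fault, evict 2, frames (1 6)
pos 4: 7: fault, evict 1, frames (6 7)
pos 5: 6: hit
pos 6: 0: fault, evict 6, frames (7 0)
At position 6, page 6 is evicted.

6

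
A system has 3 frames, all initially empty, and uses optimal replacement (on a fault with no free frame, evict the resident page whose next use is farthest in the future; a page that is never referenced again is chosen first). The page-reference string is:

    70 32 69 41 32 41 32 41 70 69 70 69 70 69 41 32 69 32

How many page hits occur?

12

70 → fault, frames [70]
32 → fault, frames [70, 32]
69 → fault, frames [70, 32, 69]
41 → fault, evict 69, frames [70, 32, 41]
32 → hit
41 → hit
32 → hit
41 → hit
70 → hit
69 → fault, evict 32, frames [70, 41, 69]
70 → hit
69 → hit
70 → hit
69 → hit
41 → hit
32 → fault, evict 41, frames [70, 69, 32]
69 → hit
32 → hit
Hits: 12.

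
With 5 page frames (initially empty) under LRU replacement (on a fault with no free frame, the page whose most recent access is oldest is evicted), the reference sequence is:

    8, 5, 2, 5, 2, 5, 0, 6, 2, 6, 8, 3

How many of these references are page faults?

6

8 -> fault, frames (8)
5 -> fault, frames (8 5)
2 -> fault, frames (8 5 2)
5 -> hit
2 -> hit
5 -> hit
0 -> fault, frames (8 2 5 0)
6 -> fault, frames (8 2 5 0 6)
2 -> hit
6 -> hit
8 -> hit
3 -> fault, evict 5, frames (0 2 6 8 3)
Page faults: 6.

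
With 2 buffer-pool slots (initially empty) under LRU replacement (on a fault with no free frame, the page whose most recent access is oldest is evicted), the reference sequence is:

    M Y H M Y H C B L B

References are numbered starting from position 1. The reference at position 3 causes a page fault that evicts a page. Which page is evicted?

pos 1: M → fault, frames (M)
pos 2: Y → fault, frames (M Y)
pos 3: H → fault, evict M, frames (Y H)
At position 3, page M is evicted.

M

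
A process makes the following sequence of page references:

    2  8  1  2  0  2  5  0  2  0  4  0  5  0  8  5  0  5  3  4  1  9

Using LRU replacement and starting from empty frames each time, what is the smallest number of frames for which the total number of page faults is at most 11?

f=1: 22 faults
f=2: 17 faults
f=3: 12 faults
f=4: 11 faults
f=5: 10 faults
f=6: 9 faults
f=7: 8 faults
f=8: 8 faults
Smallest f with faults ≤ 11 is 4.

4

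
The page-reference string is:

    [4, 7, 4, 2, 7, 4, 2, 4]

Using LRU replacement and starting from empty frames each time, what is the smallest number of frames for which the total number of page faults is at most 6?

2

f=1: 8 faults
f=2: 6 faults
f=3: 3 faults
Smallest f with faults ≤ 6 is 2.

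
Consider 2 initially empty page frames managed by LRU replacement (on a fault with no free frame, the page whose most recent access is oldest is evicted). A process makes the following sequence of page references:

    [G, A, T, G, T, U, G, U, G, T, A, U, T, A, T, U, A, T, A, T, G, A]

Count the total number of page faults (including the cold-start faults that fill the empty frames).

16

G → miss, frames (G)
A → miss, frames (G A)
T → miss, evict G, frames (A T)
G → miss, evict A, frames (T G)
T → hit
U → miss, evict G, frames (T U)
G → miss, evict T, frames (U G)
U → hit
G → hit
T → miss, evict U, frames (G T)
A → miss, evict G, frames (T A)
U → miss, evict T, frames (A U)
T → miss, evict A, frames (U T)
A → miss, evict U, frames (T A)
T → hit
U → miss, evict A, frames (T U)
A → miss, evict T, frames (U A)
T → miss, evict U, frames (A T)
A → hit
T → hit
G → miss, evict A, frames (T G)
A → miss, evict T, frames (G A)
Page faults: 16.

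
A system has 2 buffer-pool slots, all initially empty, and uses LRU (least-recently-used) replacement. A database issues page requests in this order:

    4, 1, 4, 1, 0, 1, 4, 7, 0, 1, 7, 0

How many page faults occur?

4 → miss, frames (4)
1 → miss, frames (4 1)
4 → hit
1 → hit
0 → miss, evict 4, frames (1 0)
1 → hit
4 → miss, evict 0, frames (1 4)
7 → miss, evict 1, frames (4 7)
0 → miss, evict 4, frames (7 0)
1 → miss, evict 7, frames (0 1)
7 → miss, evict 0, frames (1 7)
0 → miss, evict 1, frames (7 0)
Page faults: 9.

9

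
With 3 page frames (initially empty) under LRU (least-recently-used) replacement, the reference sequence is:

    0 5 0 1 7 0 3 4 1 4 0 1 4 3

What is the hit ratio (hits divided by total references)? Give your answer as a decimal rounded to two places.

0.36

0: miss, frames [0]
5: miss, frames [0, 5]
0: hit
1: miss, frames [5, 0, 1]
7: miss, evict 5, frames [0, 1, 7]
0: hit
3: miss, evict 1, frames [7, 0, 3]
4: miss, evict 7, frames [0, 3, 4]
1: miss, evict 0, frames [3, 4, 1]
4: hit
0: miss, evict 3, frames [1, 4, 0]
1: hit
4: hit
3: miss, evict 0, frames [1, 4, 3]
Hits: 5 of 14 references → 5/14 = 0.3571.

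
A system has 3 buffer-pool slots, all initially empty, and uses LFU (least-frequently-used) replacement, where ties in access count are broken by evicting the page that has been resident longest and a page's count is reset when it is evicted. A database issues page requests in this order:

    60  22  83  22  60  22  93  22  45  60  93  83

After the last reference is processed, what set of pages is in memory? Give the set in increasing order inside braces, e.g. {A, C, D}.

{22, 60, 83}

60 → miss, frames {60}
22 → miss, frames {60,22}
83 → miss, frames {60,22,83}
22 → hit
60 → hit
22 → hit
93 → miss, evict 83, frames {60,22,93}
22 → hit
45 → miss, evict 93, frames {60,22,45}
60 → hit
93 → miss, evict 45, frames {60,22,93}
83 → miss, evict 93, frames {60,22,83}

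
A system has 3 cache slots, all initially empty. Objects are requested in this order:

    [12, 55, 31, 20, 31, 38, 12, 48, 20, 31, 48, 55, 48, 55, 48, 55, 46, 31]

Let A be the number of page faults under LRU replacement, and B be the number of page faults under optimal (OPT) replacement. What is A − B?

3

Under LRU: F F F F . F F F F F . F . . . . F F → 12 faults.
Under OPT: F F F F . F . F . F . F . . . . F . → 9 faults.
A − B = 12 − 9 = 3.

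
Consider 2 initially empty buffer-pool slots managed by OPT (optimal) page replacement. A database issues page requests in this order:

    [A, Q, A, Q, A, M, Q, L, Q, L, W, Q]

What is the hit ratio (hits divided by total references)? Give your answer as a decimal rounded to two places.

A -> miss, frames (A)
Q -> miss, frames (A Q)
A -> hit
Q -> hit
A -> hit
M -> miss, evict A, frames (Q M)
Q -> hit
L -> miss, evict M, frames (Q L)
Q -> hit
L -> hit
W -> miss, evict L, frames (Q W)
Q -> hit
Hits: 7 of 12 references → 7/12 = 0.5833.

0.58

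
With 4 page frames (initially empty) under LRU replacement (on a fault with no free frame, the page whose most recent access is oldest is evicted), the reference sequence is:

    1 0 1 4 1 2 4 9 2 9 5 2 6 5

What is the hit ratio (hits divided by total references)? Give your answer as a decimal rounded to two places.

1: miss, frames [1]
0: miss, frames [1, 0]
1: hit
4: miss, frames [0, 1, 4]
1: hit
2: miss, frames [0, 4, 1, 2]
4: hit
9: miss, evict 0, frames [1, 2, 4, 9]
2: hit
9: hit
5: miss, evict 1, frames [4, 2, 9, 5]
2: hit
6: miss, evict 4, frames [9, 5, 2, 6]
5: hit
Hits: 7 of 14 references → 7/14 = 0.5000.

0.50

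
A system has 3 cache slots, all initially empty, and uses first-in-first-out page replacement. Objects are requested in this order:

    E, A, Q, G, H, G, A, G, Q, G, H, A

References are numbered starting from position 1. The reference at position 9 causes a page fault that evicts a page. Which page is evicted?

G

pos 1: E: miss, frames [E]
pos 2: A: miss, frames [E, A]
pos 3: Q: miss, frames [E, A, Q]
pos 4: G: miss, evict E, frames [A, Q, G]
pos 5: H: miss, evict A, frames [Q, G, H]
pos 6: G: hit
pos 7: A: miss, evict Q, frames [G, H, A]
pos 8: G: hit
pos 9: Q: miss, evict G, frames [H, A, Q]
At position 9, page G is evicted.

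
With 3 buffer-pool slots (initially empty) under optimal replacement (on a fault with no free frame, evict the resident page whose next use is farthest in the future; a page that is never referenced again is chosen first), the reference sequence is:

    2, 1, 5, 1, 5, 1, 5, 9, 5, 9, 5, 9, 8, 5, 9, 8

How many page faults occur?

5

2 → miss, frames {2}
1 → miss, frames {2,1}
5 → miss, frames {2,1,5}
1 → hit
5 → hit
1 → hit
5 → hit
9 → miss, evict 1, frames {2,5,9}
5 → hit
9 → hit
5 → hit
9 → hit
8 → miss, evict 2, frames {5,9,8}
5 → hit
9 → hit
8 → hit
Page faults: 5.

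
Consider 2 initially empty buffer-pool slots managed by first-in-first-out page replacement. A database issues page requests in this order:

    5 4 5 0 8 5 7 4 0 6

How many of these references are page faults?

9

5 -> miss, frames (5)
4 -> miss, frames (5 4)
5 -> hit
0 -> miss, evict 5, frames (4 0)
8 -> miss, evict 4, frames (0 8)
5 -> miss, evict 0, frames (8 5)
7 -> miss, evict 8, frames (5 7)
4 -> miss, evict 5, frames (7 4)
0 -> miss, evict 7, frames (4 0)
6 -> miss, evict 4, frames (0 6)
Page faults: 9.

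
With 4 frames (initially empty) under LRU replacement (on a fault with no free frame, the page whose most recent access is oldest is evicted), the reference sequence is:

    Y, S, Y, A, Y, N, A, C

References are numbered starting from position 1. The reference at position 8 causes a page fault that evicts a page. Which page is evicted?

pos 1: Y -> fault, frames [Y]
pos 2: S -> fault, frames [Y, S]
pos 3: Y -> hit
pos 4: A -> fault, frames [S, Y, A]
pos 5: Y -> hit
pos 6: N -> fault, frames [S, A, Y, N]
pos 7: A -> hit
pos 8: C -> fault, evict S, frames [Y, N, A, C]
At position 8, page S is evicted.

S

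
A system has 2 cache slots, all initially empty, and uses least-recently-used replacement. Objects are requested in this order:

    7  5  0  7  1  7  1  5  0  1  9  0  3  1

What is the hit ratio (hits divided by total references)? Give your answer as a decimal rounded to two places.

7 -> miss, frames [7]
5 -> miss, frames [7, 5]
0 -> miss, evict 7, frames [5, 0]
7 -> miss, evict 5, frames [0, 7]
1 -> miss, evict 0, frames [7, 1]
7 -> hit
1 -> hit
5 -> miss, evict 7, frames [1, 5]
0 -> miss, evict 1, frames [5, 0]
1 -> miss, evict 5, frames [0, 1]
9 -> miss, evict 0, frames [1, 9]
0 -> miss, evict 1, frames [9, 0]
3 -> miss, evict 9, frames [0, 3]
1 -> miss, evict 0, frames [3, 1]
Hits: 2 of 14 references → 2/14 = 0.1429.

0.14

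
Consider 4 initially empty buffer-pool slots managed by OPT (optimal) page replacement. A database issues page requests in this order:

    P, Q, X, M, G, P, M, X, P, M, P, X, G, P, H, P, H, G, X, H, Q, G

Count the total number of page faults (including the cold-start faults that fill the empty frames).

P -> fault, frames {P}
Q -> fault, frames {P,Q}
X -> fault, frames {P,Q,X}
M -> fault, frames {P,Q,X,M}
G -> fault, evict Q, frames {P,X,M,G}
P -> hit
M -> hit
X -> hit
P -> hit
M -> hit
P -> hit
X -> hit
G -> hit
P -> hit
H -> fault, evict M, frames {P,X,G,H}
P -> hit
H -> hit
G -> hit
X -> hit
H -> hit
Q -> fault, evict H, frames {P,X,G,Q}
G -> hit
Page faults: 7.

7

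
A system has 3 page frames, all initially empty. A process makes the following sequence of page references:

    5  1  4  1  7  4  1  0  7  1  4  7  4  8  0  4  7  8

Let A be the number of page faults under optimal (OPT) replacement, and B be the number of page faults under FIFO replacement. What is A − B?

-5

Under OPT: F F F . F . . F . . F . . F . . F . → 8 faults.
Under FIFO: F F F . F . . F . F F F . F F F F F → 13 faults.
A − B = 8 − 13 = -5.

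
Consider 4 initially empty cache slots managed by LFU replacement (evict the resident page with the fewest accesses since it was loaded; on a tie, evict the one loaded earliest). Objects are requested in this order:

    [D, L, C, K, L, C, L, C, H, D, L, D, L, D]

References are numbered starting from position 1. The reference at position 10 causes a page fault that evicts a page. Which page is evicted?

K

pos 1: D: miss, frames [D]
pos 2: L: miss, frames [D, L]
pos 3: C: miss, frames [D, L, C]
pos 4: K: miss, frames [D, L, C, K]
pos 5: L: hit
pos 6: C: hit
pos 7: L: hit
pos 8: C: hit
pos 9: H: miss, evict D, frames [L, C, K, H]
pos 10: D: miss, evict K, frames [L, C, H, D]
At position 10, page K is evicted.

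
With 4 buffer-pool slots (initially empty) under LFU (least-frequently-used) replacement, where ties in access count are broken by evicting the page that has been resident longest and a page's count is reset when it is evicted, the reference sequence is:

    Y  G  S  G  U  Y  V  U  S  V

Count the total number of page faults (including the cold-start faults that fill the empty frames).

7

Y -> fault, frames (Y)
G -> fault, frames (Y G)
S -> fault, frames (Y G S)
G -> hit
U -> fault, frames (Y G S U)
Y -> hit
V -> fault, evict S, frames (Y G U V)
U -> hit
S -> fault, evict V, frames (Y G U S)
V -> fault, evict S, frames (Y G U V)
Page faults: 7.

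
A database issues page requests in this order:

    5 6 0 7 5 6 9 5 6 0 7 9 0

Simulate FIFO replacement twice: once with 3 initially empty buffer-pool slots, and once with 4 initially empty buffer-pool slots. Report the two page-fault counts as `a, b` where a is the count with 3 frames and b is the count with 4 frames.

3 frames: F F F F F F F . . F F . . → 9 faults.
4 frames: F F F F . . F F F F F F . → 10 faults.
10 > 9: adding a frame increased faults — Belady's anomaly.

9, 10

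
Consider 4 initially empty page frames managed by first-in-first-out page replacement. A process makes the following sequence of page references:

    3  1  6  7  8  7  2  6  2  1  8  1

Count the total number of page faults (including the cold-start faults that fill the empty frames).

7

3 -> miss, frames (3)
1 -> miss, frames (3 1)
6 -> miss, frames (3 1 6)
7 -> miss, frames (3 1 6 7)
8 -> miss, evict 3, frames (1 6 7 8)
7 -> hit
2 -> miss, evict 1, frames (6 7 8 2)
6 -> hit
2 -> hit
1 -> miss, evict 6, frames (7 8 2 1)
8 -> hit
1 -> hit
Page faults: 7.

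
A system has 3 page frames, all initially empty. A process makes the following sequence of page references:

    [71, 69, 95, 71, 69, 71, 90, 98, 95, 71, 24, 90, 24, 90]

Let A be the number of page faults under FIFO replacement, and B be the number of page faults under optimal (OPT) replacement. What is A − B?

1

Under FIFO: F F F . . . F F . F F F . . → 8 faults.
Under OPT: F F F . . . F F . . F F . . → 7 faults.
A − B = 8 − 7 = 1.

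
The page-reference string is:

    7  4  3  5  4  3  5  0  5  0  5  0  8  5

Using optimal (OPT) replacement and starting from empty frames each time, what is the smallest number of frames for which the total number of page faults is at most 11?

2

f=1: 14 faults
f=2: 7 faults
f=3: 6 faults
f=4: 6 faults
f=5: 6 faults
f=6: 6 faults
Smallest f with faults ≤ 11 is 2.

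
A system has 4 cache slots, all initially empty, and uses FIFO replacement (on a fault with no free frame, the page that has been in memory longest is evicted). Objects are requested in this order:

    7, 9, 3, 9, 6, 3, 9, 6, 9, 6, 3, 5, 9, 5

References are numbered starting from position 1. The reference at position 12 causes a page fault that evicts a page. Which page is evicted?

7

pos 1: 7: fault, frames {7}
pos 2: 9: fault, frames {7,9}
pos 3: 3: fault, frames {7,9,3}
pos 4: 9: hit
pos 5: 6: fault, frames {7,9,3,6}
pos 6: 3: hit
pos 7: 9: hit
pos 8: 6: hit
pos 9: 9: hit
pos 10: 6: hit
pos 11: 3: hit
pos 12: 5: fault, evict 7, frames {9,3,6,5}
At position 12, page 7 is evicted.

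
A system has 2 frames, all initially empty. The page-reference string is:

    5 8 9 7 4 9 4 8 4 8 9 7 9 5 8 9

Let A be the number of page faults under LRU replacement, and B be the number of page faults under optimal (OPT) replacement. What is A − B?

Under LRU: F F F F F F . F . . F F . F F F → 12 faults.
Under OPT: F F F F F . . F . . F F . F F . → 10 faults.
A − B = 12 − 10 = 2.

2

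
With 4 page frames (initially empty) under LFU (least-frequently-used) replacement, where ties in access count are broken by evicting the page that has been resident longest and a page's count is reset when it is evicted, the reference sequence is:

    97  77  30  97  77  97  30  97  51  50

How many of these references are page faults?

5

97 → miss, frames [97]
77 → miss, frames [97, 77]
30 → miss, frames [97, 77, 30]
97 → hit
77 → hit
97 → hit
30 → hit
97 → hit
51 → miss, frames [97, 77, 30, 51]
50 → miss, evict 51, frames [97, 77, 30, 50]
Page faults: 5.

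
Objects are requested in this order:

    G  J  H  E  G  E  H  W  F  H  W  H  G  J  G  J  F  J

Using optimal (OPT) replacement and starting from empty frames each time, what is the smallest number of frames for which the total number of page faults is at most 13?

f=1: 18 faults
f=2: 11 faults
f=3: 8 faults
f=4: 7 faults
f=5: 6 faults
f=6: 6 faults
Smallest f with faults ≤ 13 is 2.

2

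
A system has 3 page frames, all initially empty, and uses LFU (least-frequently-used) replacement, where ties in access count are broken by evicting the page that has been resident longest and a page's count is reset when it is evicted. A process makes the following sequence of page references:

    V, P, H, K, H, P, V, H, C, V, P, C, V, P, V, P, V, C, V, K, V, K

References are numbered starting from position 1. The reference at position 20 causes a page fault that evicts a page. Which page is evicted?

C

pos 1: V: fault, frames (V)
pos 2: P: fault, frames (V P)
pos 3: H: fault, frames (V P H)
pos 4: K: fault, evict V, frames (P H K)
pos 5: H: hit
pos 6: P: hit
pos 7: V: fault, evict K, frames (P H V)
pos 8: H: hit
pos 9: C: fault, evict V, frames (P H C)
pos 10: V: fault, evict C, frames (P H V)
pos 11: P: hit
pos 12: C: fault, evict V, frames (P H C)
pos 13: V: fault, evict C, frames (P H V)
pos 14: P: hit
pos 15: V: hit
pos 16: P: hit
pos 17: V: hit
pos 18: C: fault, evict H, frames (P V C)
pos 19: V: hit
pos 20: K: fault, evict C, frames (P V K)
At position 20, page C is evicted.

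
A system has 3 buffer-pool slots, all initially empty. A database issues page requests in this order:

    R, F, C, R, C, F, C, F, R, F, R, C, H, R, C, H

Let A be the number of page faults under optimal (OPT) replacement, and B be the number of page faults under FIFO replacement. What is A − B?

-1

Under OPT: F F F . . . . . . . . . F . . . → 4 faults.
Under FIFO: F F F . . . . . . . . . F F . . → 5 faults.
A − B = 4 − 5 = -1.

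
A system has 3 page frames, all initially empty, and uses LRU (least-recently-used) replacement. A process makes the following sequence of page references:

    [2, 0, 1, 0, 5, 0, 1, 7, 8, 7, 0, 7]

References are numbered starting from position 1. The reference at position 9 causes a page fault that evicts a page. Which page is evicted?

0

pos 1: 2 → miss, frames [2]
pos 2: 0 → miss, frames [2, 0]
pos 3: 1 → miss, frames [2, 0, 1]
pos 4: 0 → hit
pos 5: 5 → miss, evict 2, frames [1, 0, 5]
pos 6: 0 → hit
pos 7: 1 → hit
pos 8: 7 → miss, evict 5, frames [0, 1, 7]
pos 9: 8 → miss, evict 0, frames [1, 7, 8]
At position 9, page 0 is evicted.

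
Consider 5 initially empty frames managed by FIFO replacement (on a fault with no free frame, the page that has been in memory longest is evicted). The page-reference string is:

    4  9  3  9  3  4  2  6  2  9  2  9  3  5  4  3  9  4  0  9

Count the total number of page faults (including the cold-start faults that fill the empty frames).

4 -> fault, frames {4}
9 -> fault, frames {4,9}
3 -> fault, frames {4,9,3}
9 -> hit
3 -> hit
4 -> hit
2 -> fault, frames {4,9,3,2}
6 -> fault, frames {4,9,3,2,6}
2 -> hit
9 -> hit
2 -> hit
9 -> hit
3 -> hit
5 -> fault, evict 4, frames {9,3,2,6,5}
4 -> fault, evict 9, frames {3,2,6,5,4}
3 -> hit
9 -> fault, evict 3, frames {2,6,5,4,9}
4 -> hit
0 -> fault, evict 2, frames {6,5,4,9,0}
9 -> hit
Page faults: 9.

9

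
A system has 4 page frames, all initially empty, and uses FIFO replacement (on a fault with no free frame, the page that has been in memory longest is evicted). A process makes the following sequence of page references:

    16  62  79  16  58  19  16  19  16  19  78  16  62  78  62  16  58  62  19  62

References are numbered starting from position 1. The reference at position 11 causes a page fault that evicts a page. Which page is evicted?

79

pos 1: 16: fault, frames (16)
pos 2: 62: fault, frames (16 62)
pos 3: 79: fault, frames (16 62 79)
pos 4: 16: hit
pos 5: 58: fault, frames (16 62 79 58)
pos 6: 19: fault, evict 16, frames (62 79 58 19)
pos 7: 16: fault, evict 62, frames (79 58 19 16)
pos 8: 19: hit
pos 9: 16: hit
pos 10: 19: hit
pos 11: 78: fault, evict 79, frames (58 19 16 78)
At position 11, page 79 is evicted.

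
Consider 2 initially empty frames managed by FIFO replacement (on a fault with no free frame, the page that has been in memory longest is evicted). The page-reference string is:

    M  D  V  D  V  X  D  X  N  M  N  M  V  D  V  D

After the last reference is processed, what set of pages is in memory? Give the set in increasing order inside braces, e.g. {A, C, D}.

M -> miss, frames [M]
D -> miss, frames [M, D]
V -> miss, evict M, frames [D, V]
D -> hit
V -> hit
X -> miss, evict D, frames [V, X]
D -> miss, evict V, frames [X, D]
X -> hit
N -> miss, evict X, frames [D, N]
M -> miss, evict D, frames [N, M]
N -> hit
M -> hit
V -> miss, evict N, frames [M, V]
D -> miss, evict M, frames [V, D]
V -> hit
D -> hit

{D, V}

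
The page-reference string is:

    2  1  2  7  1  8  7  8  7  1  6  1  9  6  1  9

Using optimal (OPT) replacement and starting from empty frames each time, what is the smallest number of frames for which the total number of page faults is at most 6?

3

f=1: 16 faults
f=2: 8 faults
f=3: 6 faults
f=4: 6 faults
f=5: 6 faults
f=6: 6 faults
Smallest f with faults ≤ 6 is 3.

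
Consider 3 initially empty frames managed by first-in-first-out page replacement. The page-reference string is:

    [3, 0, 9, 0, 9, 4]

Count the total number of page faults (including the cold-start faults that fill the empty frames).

4

3 -> miss, frames (3)
0 -> miss, frames (3 0)
9 -> miss, frames (3 0 9)
0 -> hit
9 -> hit
4 -> miss, evict 3, frames (0 9 4)
Page faults: 4.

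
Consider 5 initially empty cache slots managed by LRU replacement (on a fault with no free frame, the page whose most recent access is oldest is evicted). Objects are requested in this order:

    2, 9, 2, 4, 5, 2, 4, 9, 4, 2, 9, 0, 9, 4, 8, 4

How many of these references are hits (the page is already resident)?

10

2 -> fault, frames {2}
9 -> fault, frames {2,9}
2 -> hit
4 -> fault, frames {9,2,4}
5 -> fault, frames {9,2,4,5}
2 -> hit
4 -> hit
9 -> hit
4 -> hit
2 -> hit
9 -> hit
0 -> fault, frames {5,4,2,9,0}
9 -> hit
4 -> hit
8 -> fault, evict 5, frames {2,0,9,4,8}
4 -> hit
Hits: 10.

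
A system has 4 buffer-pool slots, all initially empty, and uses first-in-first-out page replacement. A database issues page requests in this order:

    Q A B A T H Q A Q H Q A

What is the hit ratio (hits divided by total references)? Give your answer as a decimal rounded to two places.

0.42

Q -> miss, frames [Q]
A -> miss, frames [Q, A]
B -> miss, frames [Q, A, B]
A -> hit
T -> miss, frames [Q, A, B, T]
H -> miss, evict Q, frames [A, B, T, H]
Q -> miss, evict A, frames [B, T, H, Q]
A -> miss, evict B, frames [T, H, Q, A]
Q -> hit
H -> hit
Q -> hit
A -> hit
Hits: 5 of 12 references → 5/12 = 0.4167.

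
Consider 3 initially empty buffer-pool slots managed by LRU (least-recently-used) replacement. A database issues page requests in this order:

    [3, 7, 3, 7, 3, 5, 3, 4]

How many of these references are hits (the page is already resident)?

4

3 → fault, frames [3]
7 → fault, frames [3, 7]
3 → hit
7 → hit
3 → hit
5 → fault, frames [7, 3, 5]
3 → hit
4 → fault, evict 7, frames [5, 3, 4]
Hits: 4.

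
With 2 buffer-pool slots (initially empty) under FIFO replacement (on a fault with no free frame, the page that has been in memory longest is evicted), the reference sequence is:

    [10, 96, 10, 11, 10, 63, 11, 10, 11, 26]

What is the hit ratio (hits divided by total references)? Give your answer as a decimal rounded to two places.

10: miss, frames {10}
96: miss, frames {10,96}
10: hit
11: miss, evict 10, frames {96,11}
10: miss, evict 96, frames {11,10}
63: miss, evict 11, frames {10,63}
11: miss, evict 10, frames {63,11}
10: miss, evict 63, frames {11,10}
11: hit
26: miss, evict 11, frames {10,26}
Hits: 2 of 10 references → 2/10 = 0.2000.

0.20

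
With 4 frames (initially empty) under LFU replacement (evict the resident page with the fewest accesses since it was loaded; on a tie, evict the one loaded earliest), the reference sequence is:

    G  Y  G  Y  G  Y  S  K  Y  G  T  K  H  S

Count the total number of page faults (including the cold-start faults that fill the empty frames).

7

G: fault, frames {G}
Y: fault, frames {G,Y}
G: hit
Y: hit
G: hit
Y: hit
S: fault, frames {G,Y,S}
K: fault, frames {G,Y,S,K}
Y: hit
G: hit
T: fault, evict S, frames {G,Y,K,T}
K: hit
H: fault, evict T, frames {G,Y,K,H}
S: fault, evict H, frames {G,Y,K,S}
Page faults: 7.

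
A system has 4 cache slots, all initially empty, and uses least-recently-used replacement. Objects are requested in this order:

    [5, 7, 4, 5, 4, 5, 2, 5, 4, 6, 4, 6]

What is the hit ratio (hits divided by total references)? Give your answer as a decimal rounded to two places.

0.58

5 → miss, frames {5}
7 → miss, frames {5,7}
4 → miss, frames {5,7,4}
5 → hit
4 → hit
5 → hit
2 → miss, frames {7,4,5,2}
5 → hit
4 → hit
6 → miss, evict 7, frames {2,5,4,6}
4 → hit
6 → hit
Hits: 7 of 12 references → 7/12 = 0.5833.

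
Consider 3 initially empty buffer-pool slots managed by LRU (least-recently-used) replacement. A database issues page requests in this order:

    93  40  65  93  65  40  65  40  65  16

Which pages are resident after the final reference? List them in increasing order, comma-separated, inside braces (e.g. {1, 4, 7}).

93: miss, frames [93]
40: miss, frames [93, 40]
65: miss, frames [93, 40, 65]
93: hit
65: hit
40: hit
65: hit
40: hit
65: hit
16: miss, evict 93, frames [40, 65, 16]

{16, 40, 65}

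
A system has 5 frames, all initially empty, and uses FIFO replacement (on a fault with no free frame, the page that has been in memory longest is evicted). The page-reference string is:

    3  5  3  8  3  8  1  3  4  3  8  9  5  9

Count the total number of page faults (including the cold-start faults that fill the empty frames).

6

3 -> miss, frames [3]
5 -> miss, frames [3, 5]
3 -> hit
8 -> miss, frames [3, 5, 8]
3 -> hit
8 -> hit
1 -> miss, frames [3, 5, 8, 1]
3 -> hit
4 -> miss, frames [3, 5, 8, 1, 4]
3 -> hit
8 -> hit
9 -> miss, evict 3, frames [5, 8, 1, 4, 9]
5 -> hit
9 -> hit
Page faults: 6.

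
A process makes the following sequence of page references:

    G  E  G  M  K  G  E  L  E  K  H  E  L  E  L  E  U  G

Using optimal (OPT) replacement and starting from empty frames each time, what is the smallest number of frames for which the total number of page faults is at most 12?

f=1: 18 faults
f=2: 11 faults
f=3: 8 faults
f=4: 7 faults
f=5: 7 faults
f=6: 7 faults
f=7: 7 faults
Smallest f with faults ≤ 12 is 2.

2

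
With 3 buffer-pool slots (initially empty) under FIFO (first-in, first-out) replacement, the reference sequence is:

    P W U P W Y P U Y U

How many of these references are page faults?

5

P → miss, frames [P]
W → miss, frames [P, W]
U → miss, frames [P, W, U]
P → hit
W → hit
Y → miss, evict P, frames [W, U, Y]
P → miss, evict W, frames [U, Y, P]
U → hit
Y → hit
U → hit
Page faults: 5.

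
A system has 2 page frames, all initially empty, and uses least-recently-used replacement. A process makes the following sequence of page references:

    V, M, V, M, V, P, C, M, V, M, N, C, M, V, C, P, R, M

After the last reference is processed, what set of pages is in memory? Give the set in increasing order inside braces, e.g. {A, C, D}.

V -> fault, frames [V]
M -> fault, frames [V, M]
V -> hit
M -> hit
V -> hit
P -> fault, evict M, frames [V, P]
C -> fault, evict V, frames [P, C]
M -> fault, evict P, frames [C, M]
V -> fault, evict C, frames [M, V]
M -> hit
N -> fault, evict V, frames [M, N]
C -> fault, evict M, frames [N, C]
M -> fault, evict N, frames [C, M]
V -> fault, evict C, frames [M, V]
C -> fault, evict M, frames [V, C]
P -> fault, evict V, frames [C, P]
R -> fault, evict C, frames [P, R]
M -> fault, evict P, frames [R, M]

{M, R}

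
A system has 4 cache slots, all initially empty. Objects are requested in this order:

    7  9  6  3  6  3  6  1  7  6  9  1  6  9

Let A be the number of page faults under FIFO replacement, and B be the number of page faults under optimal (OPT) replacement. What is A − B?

3

Under FIFO: F F F F . . . F F . F . F . → 8 faults.
Under OPT: F F F F . . . F . . . . . . → 5 faults.
A − B = 8 − 5 = 3.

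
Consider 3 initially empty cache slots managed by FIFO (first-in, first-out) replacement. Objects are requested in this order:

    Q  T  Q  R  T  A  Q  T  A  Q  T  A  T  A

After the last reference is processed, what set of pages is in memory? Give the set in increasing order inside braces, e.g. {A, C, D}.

{A, Q, T}

Q: miss, frames (Q)
T: miss, frames (Q T)
Q: hit
R: miss, frames (Q T R)
T: hit
A: miss, evict Q, frames (T R A)
Q: miss, evict T, frames (R A Q)
T: miss, evict R, frames (A Q T)
A: hit
Q: hit
T: hit
A: hit
T: hit
A: hit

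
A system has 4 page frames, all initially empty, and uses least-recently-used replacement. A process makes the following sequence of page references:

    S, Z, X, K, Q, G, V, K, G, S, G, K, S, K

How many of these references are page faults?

8

S: fault, frames {S}
Z: fault, frames {S,Z}
X: fault, frames {S,Z,X}
K: fault, frames {S,Z,X,K}
Q: fault, evict S, frames {Z,X,K,Q}
G: fault, evict Z, frames {X,K,Q,G}
V: fault, evict X, frames {K,Q,G,V}
K: hit
G: hit
S: fault, evict Q, frames {V,K,G,S}
G: hit
K: hit
S: hit
K: hit
Page faults: 8.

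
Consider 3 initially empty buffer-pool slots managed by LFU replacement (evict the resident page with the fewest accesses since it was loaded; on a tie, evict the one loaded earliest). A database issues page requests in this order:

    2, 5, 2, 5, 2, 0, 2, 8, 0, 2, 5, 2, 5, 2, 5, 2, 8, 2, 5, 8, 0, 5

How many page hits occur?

2: fault, frames (2)
5: fault, frames (2 5)
2: hit
5: hit
2: hit
0: fault, frames (2 5 0)
2: hit
8: fault, evict 0, frames (2 5 8)
0: fault, evict 8, frames (2 5 0)
2: hit
5: hit
2: hit
5: hit
2: hit
5: hit
2: hit
8: fault, evict 0, frames (2 5 8)
2: hit
5: hit
8: hit
0: fault, evict 8, frames (2 5 0)
5: hit
Hits: 15.

15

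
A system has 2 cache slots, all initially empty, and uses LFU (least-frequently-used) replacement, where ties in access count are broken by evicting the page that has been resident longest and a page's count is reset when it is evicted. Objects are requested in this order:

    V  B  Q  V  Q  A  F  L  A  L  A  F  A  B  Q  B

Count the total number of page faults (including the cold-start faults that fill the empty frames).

V -> miss, frames [V]
B -> miss, frames [V, B]
Q -> miss, evict V, frames [B, Q]
V -> miss, evict B, frames [Q, V]
Q -> hit
A -> miss, evict V, frames [Q, A]
F -> miss, evict A, frames [Q, F]
L -> miss, evict F, frames [Q, L]
A -> miss, evict L, frames [Q, A]
L -> miss, evict A, frames [Q, L]
A -> miss, evict L, frames [Q, A]
F -> miss, evict A, frames [Q, F]
A -> miss, evict F, frames [Q, A]
B -> miss, evict A, frames [Q, B]
Q -> hit
B -> hit
Page faults: 13.

13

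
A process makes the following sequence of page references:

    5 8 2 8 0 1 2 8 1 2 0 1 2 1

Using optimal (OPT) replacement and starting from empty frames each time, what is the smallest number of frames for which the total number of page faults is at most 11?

f=1: 14 faults
f=2: 9 faults
f=3: 6 faults
f=4: 5 faults
f=5: 5 faults
Smallest f with faults ≤ 11 is 2.

2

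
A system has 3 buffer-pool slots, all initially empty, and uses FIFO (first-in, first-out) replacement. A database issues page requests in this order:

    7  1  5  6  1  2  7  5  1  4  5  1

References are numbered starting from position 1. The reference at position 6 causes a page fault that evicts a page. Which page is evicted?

1

pos 1: 7 -> fault, frames [7]
pos 2: 1 -> fault, frames [7, 1]
pos 3: 5 -> fault, frames [7, 1, 5]
pos 4: 6 -> fault, evict 7, frames [1, 5, 6]
pos 5: 1 -> hit
pos 6: 2 -> fault, evict 1, frames [5, 6, 2]
At position 6, page 1 is evicted.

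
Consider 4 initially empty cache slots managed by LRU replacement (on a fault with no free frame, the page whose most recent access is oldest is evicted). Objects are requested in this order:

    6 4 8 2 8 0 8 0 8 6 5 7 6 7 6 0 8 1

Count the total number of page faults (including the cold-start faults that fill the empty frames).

11

6: miss, frames (6)
4: miss, frames (6 4)
8: miss, frames (6 4 8)
2: miss, frames (6 4 8 2)
8: hit
0: miss, evict 6, frames (4 2 8 0)
8: hit
0: hit
8: hit
6: miss, evict 4, frames (2 0 8 6)
5: miss, evict 2, frames (0 8 6 5)
7: miss, evict 0, frames (8 6 5 7)
6: hit
7: hit
6: hit
0: miss, evict 8, frames (5 7 6 0)
8: miss, evict 5, frames (7 6 0 8)
1: miss, evict 7, frames (6 0 8 1)
Page faults: 11.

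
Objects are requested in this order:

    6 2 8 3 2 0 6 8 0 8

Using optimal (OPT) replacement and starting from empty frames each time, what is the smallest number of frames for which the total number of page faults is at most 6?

f=1: 10 faults
f=2: 7 faults
f=3: 6 faults
f=4: 5 faults
f=5: 5 faults
Smallest f with faults ≤ 6 is 3.

3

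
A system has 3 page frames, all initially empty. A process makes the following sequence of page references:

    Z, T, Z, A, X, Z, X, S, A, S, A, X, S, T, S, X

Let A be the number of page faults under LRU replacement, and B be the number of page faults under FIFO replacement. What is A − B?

Under LRU: F F . F F . . F F . . . . F . . → 7 faults.
Under FIFO: F F . F F F . F F . . F . F F . → 10 faults.
A − B = 7 − 10 = -3.

-3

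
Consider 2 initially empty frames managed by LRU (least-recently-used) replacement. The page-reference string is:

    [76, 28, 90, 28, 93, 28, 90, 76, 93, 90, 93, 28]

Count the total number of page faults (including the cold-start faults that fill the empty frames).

9

76 → fault, frames [76]
28 → fault, frames [76, 28]
90 → fault, evict 76, frames [28, 90]
28 → hit
93 → fault, evict 90, frames [28, 93]
28 → hit
90 → fault, evict 93, frames [28, 90]
76 → fault, evict 28, frames [90, 76]
93 → fault, evict 90, frames [76, 93]
90 → fault, evict 76, frames [93, 90]
93 → hit
28 → fault, evict 90, frames [93, 28]
Page faults: 9.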